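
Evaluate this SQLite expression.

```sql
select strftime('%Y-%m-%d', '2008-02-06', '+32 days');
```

First apply '+32 days': 2008-02-06 → 2008-03-09.
`%Y-%m-%d` extracts the ISO date: 2008-03-09.

2008-03-09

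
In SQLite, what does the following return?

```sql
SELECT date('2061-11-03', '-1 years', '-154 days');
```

2060-06-02

Adding -1 year to 2061-11-03 gives 2060-11-03.
Applying '-154 days' to 2060-11-03: counting 154 days back gives 2060-06-02.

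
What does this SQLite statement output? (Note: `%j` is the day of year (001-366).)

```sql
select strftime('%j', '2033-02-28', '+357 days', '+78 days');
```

First apply '+357 days', '+78 days': 2033-02-28 → 2034-05-09.
Day-of-year for 2034-05-09: days since 2034-01-01 inclusive = 129, zero-padded to 129.

129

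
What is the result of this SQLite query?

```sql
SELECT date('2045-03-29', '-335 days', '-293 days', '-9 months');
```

2042-10-10

Applying '-335 days' to 2045-03-29: counting 335 days back gives 2044-04-28.
Applying '-293 days' to 2044-04-28: counting 293 days back gives 2043-07-10.
Adding -9 months to 2043-07-10 gives 2042-10-10.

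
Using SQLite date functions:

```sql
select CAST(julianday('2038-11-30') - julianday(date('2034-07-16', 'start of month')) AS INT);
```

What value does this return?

`start of month` rewinds 2034-07-16 to 2034-07-01.
30 days remain in July 2034 after the 1st (31 − 1).
Full months from August 2034 through October 2038 contribute their day counts.
Then 30 days into November 2038.
Total: 30 + 31 + 30 + 31 + 30 + 31 + 31 + 28 + 31 + 30 + 31 + 30 + 31 + 31 + 30 + 31 + 30 + 31 + 31 + 29 + 31 + 30 + 31 + 30 + 31 + 31 + 30 + 31 + 30 + 31 + 31 + 28 + 31 + 30 + 31 + 30 + 31 + 31 + 30 + 31 + 30 + 31 + 31 + 28 + 31 + 30 + 31 + 30 + 31 + 31 + 30 + 31 + 30 = 1613.

1613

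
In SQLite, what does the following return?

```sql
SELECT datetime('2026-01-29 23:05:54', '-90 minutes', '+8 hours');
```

90 minutes = 1h 30m; -90 minutes from 2026-01-29 23:05:54 is 2026-01-29 21:35:54.
+8 hours from 2026-01-29 21:35:54 is 2026-01-30 05:35:54 (crosses midnight).

2026-01-30 05:35:54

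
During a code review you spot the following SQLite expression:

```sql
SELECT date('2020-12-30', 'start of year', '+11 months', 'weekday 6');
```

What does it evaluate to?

`start of year` rewinds 2020-12-30 to 2020-01-01.
Adding +11 months to 2020-01-01 gives 2020-12-01.
`weekday 6` advances to the next Saturday; 2020-12-01 is a Tuesday, so it moves forward to 2020-12-05.

2020-12-05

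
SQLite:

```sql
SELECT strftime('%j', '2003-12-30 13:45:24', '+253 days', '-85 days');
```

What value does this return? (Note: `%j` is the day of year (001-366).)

167

First apply '+253 days', '-85 days': 2003-12-30 13:45:24 → 2004-06-15 13:45:24.
Day-of-year for 2004-06-15: days since 2004-01-01 inclusive = 167, zero-padded to 167.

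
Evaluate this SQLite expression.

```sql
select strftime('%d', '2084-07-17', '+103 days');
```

First apply '+103 days': 2084-07-17 → 2084-10-28.
`%d` extracts the 2-digit day of month: 28.

28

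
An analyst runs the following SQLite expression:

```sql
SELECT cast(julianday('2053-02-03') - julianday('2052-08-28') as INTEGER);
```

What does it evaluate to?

159

3 days remain in August 2052 after the 28th (31 − 28).
September 2052: 30 days.
October 2052: 31 days.
November 2052: 30 days.
December 2052: 31 days.
January 2053: 31 days.
Then 3 days into February 2053.
Total: 3 + 30 + 31 + 30 + 31 + 31 + 3 = 159.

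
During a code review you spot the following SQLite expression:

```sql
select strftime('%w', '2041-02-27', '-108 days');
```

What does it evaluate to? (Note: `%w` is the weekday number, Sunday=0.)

First apply '-108 days': 2041-02-27 → 2040-11-11.
2040-11-11 is a Sunday; with Sunday=0 that is 0.

0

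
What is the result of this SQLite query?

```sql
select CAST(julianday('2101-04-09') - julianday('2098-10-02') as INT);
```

29 days remain in October 2098 after the 2nd (31 − 2).
Full months from November 2098 through March 2101 contribute their day counts.
Then 9 days into April 2101.
Total: 29 + 30 + 31 + 31 + 28 + 31 + 30 + 31 + 30 + 31 + 31 + 30 + 31 + 30 + 31 + 31 + 28 + 31 + 30 + 31 + 30 + 31 + 31 + 30 + 31 + 30 + 31 + 31 + 28 + 31 + 9 = 919.

919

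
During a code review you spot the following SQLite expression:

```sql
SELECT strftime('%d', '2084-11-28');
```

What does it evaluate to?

28

`%d` extracts the 2-digit day of month: 28.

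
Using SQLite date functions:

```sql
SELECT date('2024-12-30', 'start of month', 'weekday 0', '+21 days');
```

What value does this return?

2024-12-22

`start of month` rewinds 2024-12-30 to 2024-12-01.
`weekday 0` advances to the next Sunday; 2024-12-01 is already a Sunday, so it stays at 2024-12-01.
Advancing 21 more days within December lands on 2024-12-22.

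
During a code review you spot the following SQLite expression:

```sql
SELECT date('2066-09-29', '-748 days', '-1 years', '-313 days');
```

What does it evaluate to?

Applying '-748 days' to 2066-09-29: counting 748 days back gives 2064-09-11.
Adding -1 year to 2064-09-11 gives 2063-09-11.
Applying '-313 days' to 2063-09-11: counting 313 days back gives 2062-11-02.

2062-11-02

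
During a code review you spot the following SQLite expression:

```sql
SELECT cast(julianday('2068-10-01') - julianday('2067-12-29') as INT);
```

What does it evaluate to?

277

2 days remain in December 2067 after the 29th (31 − 29).
Full months from January 2068 through September 2068 contribute their day counts.
Then 1 day into October 2068.
Total: 2 + 31 + 29 + 31 + 30 + 31 + 30 + 31 + 31 + 30 + 1 = 277.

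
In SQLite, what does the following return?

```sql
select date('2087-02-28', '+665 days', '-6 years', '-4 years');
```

2078-12-24

Applying '+665 days' to 2087-02-28: counting 665 days forward gives 2088-12-24.
Adding -6 years to 2088-12-24 gives 2082-12-24.
Adding -4 years to 2082-12-24 gives 2078-12-24.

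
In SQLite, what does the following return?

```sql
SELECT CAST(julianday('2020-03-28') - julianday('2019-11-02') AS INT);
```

147

28 days remain in November 2019 after the 2nd (30 − 2).
December 2019: 31 days.
January 2020: 31 days.
February 2020: 29 days (leap year).
Then 28 days into March 2020.
Total: 28 + 31 + 31 + 29 + 28 = 147.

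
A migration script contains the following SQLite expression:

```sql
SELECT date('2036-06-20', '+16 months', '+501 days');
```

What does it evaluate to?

Adding +16 months to 2036-06-20 gives 2037-10-20.
Applying '+501 days' to 2037-10-20: counting 501 days forward gives 2039-03-05.

2039-03-05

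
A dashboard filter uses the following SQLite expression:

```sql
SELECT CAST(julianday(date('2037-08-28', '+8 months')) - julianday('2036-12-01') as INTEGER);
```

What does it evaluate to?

Adding +8 months to 2037-08-28 gives 2038-04-28.
30 days remain in December 2036 after the 1st (31 − 1).
Full months from January 2037 through March 2038 contribute their day counts.
Then 28 days into April 2038.
Total: 30 + 31 + 28 + 31 + 30 + 31 + 30 + 31 + 31 + 30 + 31 + 30 + 31 + 31 + 28 + 31 + 28 = 513.

513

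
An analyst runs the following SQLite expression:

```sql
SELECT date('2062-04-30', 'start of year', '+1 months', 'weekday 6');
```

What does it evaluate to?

`start of year` rewinds 2062-04-30 to 2062-01-01.
Adding +1 month to 2062-01-01 gives 2062-02-01.
`weekday 6` advances to the next Saturday; 2062-02-01 is a Wednesday, so it moves forward to 2062-02-04.

2062-02-04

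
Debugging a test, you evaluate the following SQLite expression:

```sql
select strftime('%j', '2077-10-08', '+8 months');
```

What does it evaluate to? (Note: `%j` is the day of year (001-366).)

First apply '+8 months': 2077-10-08 → 2078-06-08.
Day-of-year for 2078-06-08: days since 2078-01-01 inclusive = 159, zero-padded to 159.

159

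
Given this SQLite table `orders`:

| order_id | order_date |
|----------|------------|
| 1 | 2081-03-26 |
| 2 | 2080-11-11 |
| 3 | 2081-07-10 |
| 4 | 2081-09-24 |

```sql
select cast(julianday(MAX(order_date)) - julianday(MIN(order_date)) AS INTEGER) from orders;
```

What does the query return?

317

MIN = 2080-11-11, MAX = 2081-09-24.
19 days remain in November 2080 after the 11th (30 − 11).
Full months from December 2080 through August 2081 contribute their day counts.
Then 24 days into September 2081.
Total: 19 + 31 + 31 + 28 + 31 + 30 + 31 + 30 + 31 + 31 + 24 = 317.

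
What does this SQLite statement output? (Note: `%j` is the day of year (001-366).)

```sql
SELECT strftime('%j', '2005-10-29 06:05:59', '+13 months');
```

First apply '+13 months': 2005-10-29 06:05:59 → 2006-11-29 06:05:59.
Day-of-year for 2006-11-29: days since 2006-01-01 inclusive = 333, zero-padded to 333.

333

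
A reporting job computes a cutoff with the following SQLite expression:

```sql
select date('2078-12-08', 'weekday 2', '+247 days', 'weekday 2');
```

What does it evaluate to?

2079-08-22

`weekday 2` advances to the next Tuesday; 2078-12-08 is a Thursday, so it moves forward to 2078-12-13.
Applying '+247 days' to 2078-12-13: counting 247 days forward gives 2079-08-17.
`weekday 2` advances to the next Tuesday; 2079-08-17 is a Thursday, so it moves forward to 2079-08-22.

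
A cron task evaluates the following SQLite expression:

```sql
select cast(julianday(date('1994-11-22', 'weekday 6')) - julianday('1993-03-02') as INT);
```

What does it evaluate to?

`weekday 6` advances to the next Saturday; 1994-11-22 is a Tuesday, so it moves forward to 1994-11-26.
29 days remain in March 1993 after the 2nd (31 − 2).
Full months from April 1993 through October 1994 contribute their day counts.
Then 26 days into November 1994.
Total: 29 + 30 + 31 + 30 + 31 + 31 + 30 + 31 + 30 + 31 + 31 + 28 + 31 + 30 + 31 + 30 + 31 + 31 + 30 + 31 + 26 = 634.

634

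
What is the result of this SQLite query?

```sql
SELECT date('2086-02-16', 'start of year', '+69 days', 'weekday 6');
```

`start of year` rewinds 2086-02-16 to 2086-01-01.
Applying '+69 days' to 2086-01-01: counting 69 days forward gives 2086-03-11.
`weekday 6` advances to the next Saturday; 2086-03-11 is a Monday, so it moves forward to 2086-03-16.

2086-03-16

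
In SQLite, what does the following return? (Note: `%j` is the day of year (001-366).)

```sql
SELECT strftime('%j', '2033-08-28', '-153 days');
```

First apply '-153 days': 2033-08-28 → 2033-03-28.
Day-of-year for 2033-03-28: days since 2033-01-01 inclusive = 87, zero-padded to 087.

087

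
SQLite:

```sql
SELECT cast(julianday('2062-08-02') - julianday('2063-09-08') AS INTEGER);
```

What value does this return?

29 days remain in August 2062 after the 2nd (31 − 2).
Full months from September 2062 through August 2063 contribute their day counts.
Then 8 days into September 2063.
Total: 29 + 30 + 31 + 30 + 31 + 31 + 28 + 31 + 30 + 31 + 30 + 31 + 31 + 8 = 402.
The subtraction is earlier − later, so the result is −402 → -402.

-402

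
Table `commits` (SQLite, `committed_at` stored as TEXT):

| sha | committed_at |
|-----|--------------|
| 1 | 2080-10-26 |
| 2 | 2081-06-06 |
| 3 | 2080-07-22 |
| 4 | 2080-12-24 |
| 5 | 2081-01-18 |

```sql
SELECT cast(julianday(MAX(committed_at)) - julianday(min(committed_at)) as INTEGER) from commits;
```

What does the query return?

MIN = 2080-07-22, MAX = 2081-06-06.
9 days remain in July 2080 after the 22nd (31 − 22).
Full months from August 2080 through May 2081 contribute their day counts.
Then 6 days into June 2081.
Total: 9 + 31 + 30 + 31 + 30 + 31 + 31 + 28 + 31 + 30 + 31 + 6 = 319.

319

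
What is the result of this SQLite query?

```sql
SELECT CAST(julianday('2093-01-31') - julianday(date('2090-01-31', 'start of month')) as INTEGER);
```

`start of month` rewinds 2090-01-31 to 2090-01-01.
30 days remain in January 2090 after the 1st (31 − 1).
Full months from February 2090 through December 2092 contribute their day counts.
Then 31 days into January 2093.
Total: 30 + 28 + 31 + 30 + 31 + 30 + 31 + 31 + 30 + 31 + 30 + 31 + 31 + 28 + 31 + 30 + 31 + 30 + 31 + 31 + 30 + 31 + 30 + 31 + 31 + 29 + 31 + 30 + 31 + 30 + 31 + 31 + 30 + 31 + 30 + 31 + 31 = 1126.

1126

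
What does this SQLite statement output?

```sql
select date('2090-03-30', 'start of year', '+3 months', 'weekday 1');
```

`start of year` rewinds 2090-03-30 to 2090-01-01.
Adding +3 months to 2090-01-01 gives 2090-04-01.
`weekday 1` advances to the next Monday; 2090-04-01 is a Saturday, so it moves forward to 2090-04-03.

2090-04-03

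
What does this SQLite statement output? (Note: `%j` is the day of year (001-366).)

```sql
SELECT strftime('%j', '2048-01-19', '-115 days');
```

269

First apply '-115 days': 2048-01-19 → 2047-09-26.
Day-of-year for 2047-09-26: days since 2047-01-01 inclusive = 269, zero-padded to 269.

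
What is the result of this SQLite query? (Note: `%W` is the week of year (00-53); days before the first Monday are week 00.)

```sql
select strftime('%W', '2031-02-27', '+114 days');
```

24

First apply '+114 days': 2031-02-27 → 2031-06-21.
2031-06-21 is a Saturday. SQLite's %W counts Mondays since the year started; the result is 24.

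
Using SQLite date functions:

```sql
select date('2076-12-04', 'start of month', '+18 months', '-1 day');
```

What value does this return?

2078-05-31

`start of month` rewinds 2076-12-04 to 2076-12-01.
Adding +18 months to 2076-12-01 gives 2078-06-01.
Going back 1 day from 2078-06-01 reaches 2078-05-31 (last day of May, 31 days).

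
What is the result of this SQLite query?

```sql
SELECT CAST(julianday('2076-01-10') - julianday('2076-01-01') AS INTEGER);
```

9

Both dates are in January 2076: 10 − 1 = 9.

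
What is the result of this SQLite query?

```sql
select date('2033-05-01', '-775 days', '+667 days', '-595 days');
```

2031-05-29

Applying '-775 days' to 2033-05-01: counting 775 days back gives 2031-03-18.
Applying '+667 days' to 2031-03-18: counting 667 days forward gives 2033-01-13.
Applying '-595 days' to 2033-01-13: counting 595 days back gives 2031-05-29.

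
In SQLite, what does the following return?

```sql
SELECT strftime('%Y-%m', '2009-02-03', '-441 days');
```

2007-11

First apply '-441 days': 2009-02-03 → 2007-11-20.
`%Y-%m` extracts the year-month: 2007-11.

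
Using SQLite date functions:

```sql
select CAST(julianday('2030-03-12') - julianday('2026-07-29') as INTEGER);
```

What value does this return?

2 days remain in July 2026 after the 29th (31 − 29).
Full months from August 2026 through February 2030 contribute their day counts.
Then 12 days into March 2030.
Total: 2 + 31 + 30 + 31 + 30 + 31 + 31 + 28 + 31 + 30 + 31 + 30 + 31 + 31 + 30 + 31 + 30 + 31 + 31 + 29 + 31 + 30 + 31 + 30 + 31 + 31 + 30 + 31 + 30 + 31 + 31 + 28 + 31 + 30 + 31 + 30 + 31 + 31 + 30 + 31 + 30 + 31 + 31 + 28 + 12 = 1322.

1322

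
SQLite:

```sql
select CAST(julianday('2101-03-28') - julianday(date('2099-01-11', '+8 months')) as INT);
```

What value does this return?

Adding +8 months to 2099-01-11 gives 2099-09-11.
19 days remain in September 2099 after the 11th (30 − 11).
Full months from October 2099 through February 2101 contribute their day counts.
Then 28 days into March 2101.
Total: 19 + 31 + 30 + 31 + 31 + 28 + 31 + 30 + 31 + 30 + 31 + 31 + 30 + 31 + 30 + 31 + 31 + 28 + 28 = 563.

563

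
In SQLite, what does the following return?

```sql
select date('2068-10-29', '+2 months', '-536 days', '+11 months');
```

2068-06-12

Adding +2 months to 2068-10-29 gives 2068-12-29.
Applying '-536 days' to 2068-12-29: counting 536 days back gives 2067-07-12.
Adding +11 months to 2067-07-12 gives 2068-06-12.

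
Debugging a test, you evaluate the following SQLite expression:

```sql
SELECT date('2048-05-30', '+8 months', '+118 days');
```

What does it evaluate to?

2049-05-28

Adding +8 months to 2048-05-30 gives 2049-01-30.
Applying '+118 days' to 2049-01-30: counting 118 days forward gives 2049-05-28.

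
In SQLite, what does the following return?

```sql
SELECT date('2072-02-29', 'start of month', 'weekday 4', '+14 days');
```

2072-02-18

`start of month` rewinds 2072-02-29 to 2072-02-01.
`weekday 4` advances to the next Thursday; 2072-02-01 is a Monday, so it moves forward to 2072-02-04.
Advancing 14 more days within February lands on 2072-02-18.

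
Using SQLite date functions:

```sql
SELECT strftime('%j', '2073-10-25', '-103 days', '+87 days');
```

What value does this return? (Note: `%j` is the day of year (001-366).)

First apply '-103 days', '+87 days': 2073-10-25 → 2073-10-09.
Day-of-year for 2073-10-09: days since 2073-01-01 inclusive = 282, zero-padded to 282.

282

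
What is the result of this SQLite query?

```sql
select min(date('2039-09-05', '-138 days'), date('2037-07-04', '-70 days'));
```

2037-04-25

date('2039-09-05', '-138 days') → 2039-04-20.
date('2037-07-04', '-70 days') → 2037-04-25.
Earlier of the two is 2037-04-25.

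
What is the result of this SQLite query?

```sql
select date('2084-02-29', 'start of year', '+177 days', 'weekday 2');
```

2084-06-27

`start of year` rewinds 2084-02-29 to 2084-01-01.
Applying '+177 days' to 2084-01-01: counting 177 days forward gives 2084-06-26.
`weekday 2` advances to the next Tuesday; 2084-06-26 is a Monday, so it moves forward to 2084-06-27.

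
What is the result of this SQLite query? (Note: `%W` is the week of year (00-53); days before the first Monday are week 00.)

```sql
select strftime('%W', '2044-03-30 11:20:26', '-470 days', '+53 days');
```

05

First apply '-470 days', '+53 days': 2044-03-30 11:20:26 → 2043-02-07 11:20:26.
2043-02-07 is a Saturday. SQLite's %W counts Mondays since the year started; the result is 05.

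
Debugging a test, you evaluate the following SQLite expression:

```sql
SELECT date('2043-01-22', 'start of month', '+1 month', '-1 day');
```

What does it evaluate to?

`start of month` rewinds 2043-01-22 to 2043-01-01.
Adding +1 month to 2043-01-01 gives 2043-02-01.
Going back 1 day from 2043-02-01 reaches 2043-01-31 (last day of January, 31 days).

2043-01-31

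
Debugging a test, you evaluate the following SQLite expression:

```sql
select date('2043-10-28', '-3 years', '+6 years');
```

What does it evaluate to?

2046-10-28

Adding -3 years to 2043-10-28 gives 2040-10-28.
Adding +6 years to 2040-10-28 gives 2046-10-28.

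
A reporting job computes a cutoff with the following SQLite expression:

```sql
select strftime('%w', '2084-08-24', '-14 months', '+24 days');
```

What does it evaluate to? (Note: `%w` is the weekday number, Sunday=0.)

0

First apply '-14 months', '+24 days': 2084-08-24 → 2083-07-18.
2083-07-18 is a Sunday; with Sunday=0 that is 0.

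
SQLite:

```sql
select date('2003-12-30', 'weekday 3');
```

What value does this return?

2003-12-31

`weekday 3` advances to the next Wednesday; 2003-12-30 is a Tuesday, so it moves forward to 2003-12-31.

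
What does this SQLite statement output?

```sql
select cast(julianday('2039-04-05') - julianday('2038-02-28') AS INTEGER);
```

401

0 days remain in February 2038 after the 28th (28 − 28).
Full months from March 2038 through March 2039 contribute their day counts.
Then 5 days into April 2039.
Total: 0 + 31 + 30 + 31 + 30 + 31 + 31 + 30 + 31 + 30 + 31 + 31 + 28 + 31 + 5 = 401.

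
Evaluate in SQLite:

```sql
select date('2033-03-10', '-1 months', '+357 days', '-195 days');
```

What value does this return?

2033-07-22

Adding -1 month to 2033-03-10 gives 2033-02-10.
Applying '+357 days' to 2033-02-10: counting 357 days forward gives 2034-02-02.
Applying '-195 days' to 2034-02-02: counting 195 days back gives 2033-07-22.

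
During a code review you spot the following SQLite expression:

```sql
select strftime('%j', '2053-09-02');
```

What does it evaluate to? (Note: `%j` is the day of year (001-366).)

Day-of-year for 2053-09-02: days since 2053-01-01 inclusive = 245, zero-padded to 245.

245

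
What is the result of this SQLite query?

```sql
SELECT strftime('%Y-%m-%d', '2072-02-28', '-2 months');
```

First apply '-2 months': 2072-02-28 → 2071-12-28.
`%Y-%m-%d` extracts the ISO date: 2071-12-28.

2071-12-28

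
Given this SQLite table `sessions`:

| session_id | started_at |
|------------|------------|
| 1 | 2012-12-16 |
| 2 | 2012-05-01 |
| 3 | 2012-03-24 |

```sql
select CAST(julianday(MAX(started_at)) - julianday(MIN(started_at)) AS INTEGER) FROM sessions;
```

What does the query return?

267

MIN = 2012-03-24, MAX = 2012-12-16.
7 days remain in March 2012 after the 24th (31 − 24).
Full months from April 2012 through November 2012 contribute their day counts.
Then 16 days into December 2012.
Total: 7 + 30 + 31 + 30 + 31 + 31 + 30 + 31 + 30 + 16 = 267.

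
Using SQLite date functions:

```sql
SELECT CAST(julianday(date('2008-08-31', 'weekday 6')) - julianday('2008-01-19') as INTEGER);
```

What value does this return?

`weekday 6` advances to the next Saturday; 2008-08-31 is a Sunday, so it moves forward to 2008-09-06.
12 days remain in January 2008 after the 19th (31 − 19).
Full months from February 2008 through August 2008 contribute their day counts.
Then 6 days into September 2008.
Total: 12 + 29 + 31 + 30 + 31 + 30 + 31 + 31 + 6 = 231.

231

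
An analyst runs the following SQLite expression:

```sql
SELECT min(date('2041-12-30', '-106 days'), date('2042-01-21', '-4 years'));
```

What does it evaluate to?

2038-01-21

date('2041-12-30', '-106 days') → 2041-09-15.
date('2042-01-21', '-4 years') → 2038-01-21.
Earlier of the two is 2038-01-21.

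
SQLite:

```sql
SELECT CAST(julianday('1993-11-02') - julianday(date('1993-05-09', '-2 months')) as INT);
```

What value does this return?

238

Adding -2 months to 1993-05-09 gives 1993-03-09.
22 days remain in March 1993 after the 9th (31 − 9).
Full months from April 1993 through October 1993 contribute their day counts.
Then 2 days into November 1993.
Total: 22 + 30 + 31 + 30 + 31 + 31 + 30 + 31 + 2 = 238.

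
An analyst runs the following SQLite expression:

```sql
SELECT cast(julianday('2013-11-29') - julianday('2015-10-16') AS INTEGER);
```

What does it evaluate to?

1 day remains in November 2013 after the 29th (30 − 29).
Full months from December 2013 through September 2015 contribute their day counts.
Then 16 days into October 2015.
Total: 1 + 31 + 31 + 28 + 31 + 30 + 31 + 30 + 31 + 31 + 30 + 31 + 30 + 31 + 31 + 28 + 31 + 30 + 31 + 30 + 31 + 31 + 30 + 16 = 686.
The subtraction is earlier − later, so the result is −686 → -686.

-686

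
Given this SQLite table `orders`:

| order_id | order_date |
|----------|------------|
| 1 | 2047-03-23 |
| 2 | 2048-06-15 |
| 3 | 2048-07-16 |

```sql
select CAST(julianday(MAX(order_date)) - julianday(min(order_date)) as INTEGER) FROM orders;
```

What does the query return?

MIN = 2047-03-23, MAX = 2048-07-16.
8 days remain in March 2047 after the 23rd (31 − 23).
Full months from April 2047 through June 2048 contribute their day counts.
Then 16 days into July 2048.
Total: 8 + 30 + 31 + 30 + 31 + 31 + 30 + 31 + 30 + 31 + 31 + 29 + 31 + 30 + 31 + 30 + 16 = 481.

481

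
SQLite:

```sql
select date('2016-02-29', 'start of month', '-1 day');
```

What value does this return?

`start of month` rewinds 2016-02-29 to 2016-02-01.
Going back 1 day from 2016-02-01 reaches 2016-01-31 (last day of January, 31 days).

2016-01-31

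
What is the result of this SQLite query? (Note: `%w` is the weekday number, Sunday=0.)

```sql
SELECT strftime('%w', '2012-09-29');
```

6

2012-09-29 is a Saturday; with Sunday=0 that is 6.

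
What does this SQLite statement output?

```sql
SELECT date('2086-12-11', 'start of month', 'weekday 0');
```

`start of month` rewinds 2086-12-11 to 2086-12-01.
`weekday 0` advances to the next Sunday; 2086-12-01 is already a Sunday, so it stays at 2086-12-01.

2086-12-01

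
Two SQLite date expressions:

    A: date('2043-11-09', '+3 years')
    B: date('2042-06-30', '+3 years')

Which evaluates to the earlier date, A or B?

B

A = 2046-11-09.
B = 2045-06-30.
B is earlier.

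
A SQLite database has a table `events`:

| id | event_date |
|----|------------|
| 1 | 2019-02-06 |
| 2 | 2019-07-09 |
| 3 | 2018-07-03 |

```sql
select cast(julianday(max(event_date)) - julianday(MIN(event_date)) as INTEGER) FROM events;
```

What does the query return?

371

MIN = 2018-07-03, MAX = 2019-07-09.
28 days remain in July 2018 after the 3rd (31 − 3).
Full months from August 2018 through June 2019 contribute their day counts.
Then 9 days into July 2019.
Total: 28 + 31 + 30 + 31 + 30 + 31 + 31 + 28 + 31 + 30 + 31 + 30 + 9 = 371.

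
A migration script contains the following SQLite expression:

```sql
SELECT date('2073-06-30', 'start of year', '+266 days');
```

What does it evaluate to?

2073-09-24

`start of year` rewinds 2073-06-30 to 2073-01-01.
Applying '+266 days' to 2073-01-01: counting 266 days forward gives 2073-09-24.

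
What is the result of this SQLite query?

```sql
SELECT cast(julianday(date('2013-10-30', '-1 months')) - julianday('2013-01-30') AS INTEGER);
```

243

Adding -1 month to 2013-10-30 gives 2013-09-30.
1 day remains in January 2013 after the 30th (31 − 30).
Full months from February 2013 through August 2013 contribute their day counts.
Then 30 days into September 2013.
Total: 1 + 28 + 31 + 30 + 31 + 30 + 31 + 31 + 30 = 243.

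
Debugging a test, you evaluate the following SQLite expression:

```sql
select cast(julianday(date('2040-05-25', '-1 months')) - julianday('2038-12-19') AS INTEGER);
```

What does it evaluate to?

Adding -1 month to 2040-05-25 gives 2040-04-25.
12 days remain in December 2038 after the 19th (31 − 19).
Full months from January 2039 through March 2040 contribute their day counts.
Then 25 days into April 2040.
Total: 12 + 31 + 28 + 31 + 30 + 31 + 30 + 31 + 31 + 30 + 31 + 30 + 31 + 31 + 29 + 31 + 25 = 493.

493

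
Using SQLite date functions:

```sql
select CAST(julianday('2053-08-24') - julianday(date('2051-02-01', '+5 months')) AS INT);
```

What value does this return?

785

Adding +5 months to 2051-02-01 gives 2051-07-01.
30 days remain in July 2051 after the 1st (31 − 1).
Full months from August 2051 through July 2053 contribute their day counts.
Then 24 days into August 2053.
Total: 30 + 31 + 30 + 31 + 30 + 31 + 31 + 29 + 31 + 30 + 31 + 30 + 31 + 31 + 30 + 31 + 30 + 31 + 31 + 28 + 31 + 30 + 31 + 30 + 31 + 24 = 785.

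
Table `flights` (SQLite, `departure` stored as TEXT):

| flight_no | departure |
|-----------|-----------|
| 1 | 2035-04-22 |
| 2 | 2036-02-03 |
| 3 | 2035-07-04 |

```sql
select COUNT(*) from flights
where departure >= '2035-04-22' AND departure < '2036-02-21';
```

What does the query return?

3

Rows in [2035-04-22, 2036-02-21): 2035-04-22, 2036-02-03, 2035-07-04 → 3 rows.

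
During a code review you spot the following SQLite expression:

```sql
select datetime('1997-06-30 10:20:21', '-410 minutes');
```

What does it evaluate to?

410 minutes = 6h 50m; -410 minutes from 1997-06-30 10:20:21 is 1997-06-30 03:30:21.

1997-06-30 03:30:21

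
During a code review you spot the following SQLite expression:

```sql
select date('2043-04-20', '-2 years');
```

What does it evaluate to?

2041-04-20

Adding -2 years to 2043-04-20 gives 2041-04-20.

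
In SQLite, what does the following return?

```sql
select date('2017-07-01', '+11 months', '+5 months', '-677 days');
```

Adding +11 months to 2017-07-01 gives 2018-06-01.
Adding +5 months to 2018-06-01 gives 2018-11-01.
Applying '-677 days' to 2018-11-01: counting 677 days back gives 2016-12-24.

2016-12-24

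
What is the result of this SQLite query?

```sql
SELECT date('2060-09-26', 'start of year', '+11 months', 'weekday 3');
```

2060-12-01

`start of year` rewinds 2060-09-26 to 2060-01-01.
Adding +11 months to 2060-01-01 gives 2060-12-01.
`weekday 3` advances to the next Wednesday; 2060-12-01 is already a Wednesday, so it stays at 2060-12-01.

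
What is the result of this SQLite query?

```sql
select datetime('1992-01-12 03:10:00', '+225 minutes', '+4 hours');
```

225 minutes = 3h 45m; +225 minutes from 1992-01-12 03:10:00 is 1992-01-12 06:55:00.
+4 hours from 1992-01-12 06:55:00 is 1992-01-12 10:55:00.

1992-01-12 10:55:00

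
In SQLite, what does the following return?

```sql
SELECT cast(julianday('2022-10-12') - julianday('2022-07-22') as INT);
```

9 days remain in July 2022 after the 22nd (31 − 22).
August 2022: 31 days.
September 2022: 30 days.
Then 12 days into October 2022.
Total: 9 + 31 + 30 + 12 = 82.

82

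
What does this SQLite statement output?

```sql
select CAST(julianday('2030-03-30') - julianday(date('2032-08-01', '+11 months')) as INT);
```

Adding +11 months to 2032-08-01 gives 2033-07-01.
1 day remains in March 2030 after the 30th (31 − 30).
Full months from April 2030 through June 2033 contribute their day counts.
Then 1 day into July 2033.
Total: 1 + 30 + 31 + 30 + 31 + 31 + 30 + 31 + 30 + 31 + 31 + 28 + 31 + 30 + 31 + 30 + 31 + 31 + 30 + 31 + 30 + 31 + 31 + 29 + 31 + 30 + 31 + 30 + 31 + 31 + 30 + 31 + 30 + 31 + 31 + 28 + 31 + 30 + 31 + 30 + 1 = 1189.
The subtraction is earlier − later, so the result is −1189 → -1189.

-1189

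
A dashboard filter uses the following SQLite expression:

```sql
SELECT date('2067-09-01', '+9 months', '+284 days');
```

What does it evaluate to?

2069-03-12

Adding +9 months to 2067-09-01 gives 2068-06-01.
Applying '+284 days' to 2068-06-01: counting 284 days forward gives 2069-03-12.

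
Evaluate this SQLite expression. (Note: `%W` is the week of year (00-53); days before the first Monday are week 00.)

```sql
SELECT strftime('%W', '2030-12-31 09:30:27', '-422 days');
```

First apply '-422 days': 2030-12-31 09:30:27 → 2029-11-04 09:30:27.
2029-11-04 is a Sunday. SQLite's %W counts Mondays since the year started; the result is 44.

44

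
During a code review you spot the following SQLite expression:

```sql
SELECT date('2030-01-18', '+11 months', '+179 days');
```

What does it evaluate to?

2031-06-15

Adding +11 months to 2030-01-18 gives 2030-12-18.
Applying '+179 days' to 2030-12-18: counting 179 days forward gives 2031-06-15.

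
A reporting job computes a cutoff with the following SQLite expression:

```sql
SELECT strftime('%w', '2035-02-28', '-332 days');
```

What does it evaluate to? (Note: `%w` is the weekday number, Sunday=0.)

0

First apply '-332 days': 2035-02-28 → 2034-04-02.
2034-04-02 is a Sunday; with Sunday=0 that is 0.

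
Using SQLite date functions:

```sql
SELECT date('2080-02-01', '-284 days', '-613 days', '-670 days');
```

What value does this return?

2075-10-18

Applying '-284 days' to 2080-02-01: counting 284 days back gives 2079-04-23.
Applying '-613 days' to 2079-04-23: counting 613 days back gives 2077-08-18.
Applying '-670 days' to 2077-08-18: counting 670 days back gives 2075-10-18.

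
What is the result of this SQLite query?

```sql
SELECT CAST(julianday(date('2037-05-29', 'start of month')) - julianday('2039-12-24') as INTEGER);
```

`start of month` rewinds 2037-05-29 to 2037-05-01.
30 days remain in May 2037 after the 1st (31 − 1).
Full months from June 2037 through November 2039 contribute their day counts.
Then 24 days into December 2039.
Total: 30 + 30 + 31 + 31 + 30 + 31 + 30 + 31 + 31 + 28 + 31 + 30 + 31 + 30 + 31 + 31 + 30 + 31 + 30 + 31 + 31 + 28 + 31 + 30 + 31 + 30 + 31 + 31 + 30 + 31 + 30 + 24 = 967.
The subtraction is earlier − later, so the result is −967 → -967.

-967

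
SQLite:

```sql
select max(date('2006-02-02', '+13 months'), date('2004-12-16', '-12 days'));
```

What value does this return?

date('2006-02-02', '+13 months') → 2007-03-02.
date('2004-12-16', '-12 days') → 2004-12-04.
Later of the two is 2007-03-02.

2007-03-02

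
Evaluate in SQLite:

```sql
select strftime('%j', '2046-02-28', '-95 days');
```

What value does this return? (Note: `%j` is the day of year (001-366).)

First apply '-95 days': 2046-02-28 → 2045-11-25.
Day-of-year for 2045-11-25: days since 2045-01-01 inclusive = 329, zero-padded to 329.

329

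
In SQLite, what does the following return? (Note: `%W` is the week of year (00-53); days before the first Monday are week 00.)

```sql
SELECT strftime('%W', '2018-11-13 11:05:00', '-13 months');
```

41

First apply '-13 months': 2018-11-13 11:05:00 → 2017-10-13 11:05:00.
2017-10-13 is a Friday. SQLite's %W counts Mondays since the year started; the result is 41.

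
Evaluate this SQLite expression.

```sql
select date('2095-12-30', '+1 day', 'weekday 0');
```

2096-01-01

Advancing 1 more day within December lands on 2095-12-31.
`weekday 0` advances to the next Sunday; 2095-12-31 is a Saturday, so it moves forward to 2096-01-01.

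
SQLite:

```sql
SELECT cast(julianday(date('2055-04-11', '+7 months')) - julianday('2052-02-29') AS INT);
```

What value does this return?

1351

Adding +7 months to 2055-04-11 gives 2055-11-11.
0 days remain in February 2052 after the 29th (29 − 29).
Full months from March 2052 through October 2055 contribute their day counts.
Then 11 days into November 2055.
Total: 0 + 31 + 30 + 31 + 30 + 31 + 31 + 30 + 31 + 30 + 31 + 31 + 28 + 31 + 30 + 31 + 30 + 31 + 31 + 30 + 31 + 30 + 31 + 31 + 28 + 31 + 30 + 31 + 30 + 31 + 31 + 30 + 31 + 30 + 31 + 31 + 28 + 31 + 30 + 31 + 30 + 31 + 31 + 30 + 31 + 11 = 1351.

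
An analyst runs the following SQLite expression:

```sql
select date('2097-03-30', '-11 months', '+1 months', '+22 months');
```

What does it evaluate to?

2098-03-30

Adding -11 months to 2097-03-30 gives 2096-04-30.
Adding +1 month to 2096-04-30 gives 2096-05-30.
Adding +22 months to 2096-05-30 gives 2098-03-30.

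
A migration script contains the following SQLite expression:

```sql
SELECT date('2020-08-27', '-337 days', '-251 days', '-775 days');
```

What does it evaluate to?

Applying '-337 days' to 2020-08-27: counting 337 days back gives 2019-09-25.
Applying '-251 days' to 2019-09-25: counting 251 days back gives 2019-01-17.
Applying '-775 days' to 2019-01-17: counting 775 days back gives 2016-12-03.

2016-12-03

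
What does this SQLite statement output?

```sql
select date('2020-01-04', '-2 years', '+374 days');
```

2019-01-13

Adding -2 years to 2020-01-04 gives 2018-01-04.
Applying '+374 days' to 2018-01-04: counting 374 days forward gives 2019-01-13.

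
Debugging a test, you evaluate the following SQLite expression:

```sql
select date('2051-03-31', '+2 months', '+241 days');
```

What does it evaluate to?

Adding +2 months to 2051-03-31 gives 2051-05-31.
Applying '+241 days' to 2051-05-31: counting 241 days forward gives 2052-01-27.

2052-01-27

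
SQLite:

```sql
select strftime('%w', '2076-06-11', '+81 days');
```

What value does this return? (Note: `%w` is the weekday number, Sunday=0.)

1

First apply '+81 days': 2076-06-11 → 2076-08-31.
2076-08-31 is a Monday; with Sunday=0 that is 1.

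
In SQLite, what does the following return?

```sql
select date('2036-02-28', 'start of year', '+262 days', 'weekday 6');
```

`start of year` rewinds 2036-02-28 to 2036-01-01.
Applying '+262 days' to 2036-01-01: counting 262 days forward gives 2036-09-19.
`weekday 6` advances to the next Saturday; 2036-09-19 is a Friday, so it moves forward to 2036-09-20.

2036-09-20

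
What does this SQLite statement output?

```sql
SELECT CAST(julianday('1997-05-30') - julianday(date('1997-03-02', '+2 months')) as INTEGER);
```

28

Adding +2 months to 1997-03-02 gives 1997-05-02.
Both dates are in May 1997: 30 − 2 = 28.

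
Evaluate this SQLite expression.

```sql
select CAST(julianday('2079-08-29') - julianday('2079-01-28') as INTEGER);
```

213

3 days remain in January 2079 after the 28th (31 − 28).
Full months from February 2079 through July 2079 contribute their day counts.
Then 29 days into August 2079.
Total: 3 + 28 + 31 + 30 + 31 + 30 + 31 + 29 = 213.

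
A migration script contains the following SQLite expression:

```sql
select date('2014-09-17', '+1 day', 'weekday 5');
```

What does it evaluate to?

Advancing 1 more day within September lands on 2014-09-18.
`weekday 5` advances to the next Friday; 2014-09-18 is a Thursday, so it moves forward to 2014-09-19.

2014-09-19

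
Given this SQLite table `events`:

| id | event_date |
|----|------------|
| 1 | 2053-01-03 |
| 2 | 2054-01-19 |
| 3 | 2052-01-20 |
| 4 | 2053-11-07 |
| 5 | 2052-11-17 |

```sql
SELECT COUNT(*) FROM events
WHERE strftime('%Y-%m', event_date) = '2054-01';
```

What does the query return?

Rows with year-month 2054-01: 2054-01-19 → 1.

1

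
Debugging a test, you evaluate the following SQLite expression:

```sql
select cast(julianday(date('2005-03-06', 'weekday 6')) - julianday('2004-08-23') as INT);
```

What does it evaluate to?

`weekday 6` advances to the next Saturday; 2005-03-06 is a Sunday, so it moves forward to 2005-03-12.
8 days remain in August 2004 after the 23rd (31 − 23).
Full months from September 2004 through February 2005 contribute their day counts.
Then 12 days into March 2005.
Total: 8 + 30 + 31 + 30 + 31 + 31 + 28 + 12 = 201.

201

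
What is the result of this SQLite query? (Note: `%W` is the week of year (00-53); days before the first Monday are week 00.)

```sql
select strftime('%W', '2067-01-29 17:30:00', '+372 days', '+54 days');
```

First apply '+372 days', '+54 days': 2067-01-29 17:30:00 → 2068-03-30 17:30:00.
2068-03-30 is a Friday. SQLite's %W counts Mondays since the year started; the result is 13.

13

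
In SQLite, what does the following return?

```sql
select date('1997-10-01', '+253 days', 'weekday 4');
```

Applying '+253 days' to 1997-10-01: counting 253 days forward gives 1998-06-11.
`weekday 4` advances to the next Thursday; 1998-06-11 is already a Thursday, so it stays at 1998-06-11.

1998-06-11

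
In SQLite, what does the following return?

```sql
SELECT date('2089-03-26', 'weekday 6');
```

2089-03-26

`weekday 6` advances to the next Saturday; 2089-03-26 is already a Saturday, so it stays at 2089-03-26.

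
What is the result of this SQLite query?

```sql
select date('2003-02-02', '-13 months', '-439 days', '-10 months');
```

Adding -13 months to 2003-02-02 gives 2002-01-02.
Applying '-439 days' to 2002-01-02: counting 439 days back gives 2000-10-20.
Adding -10 months to 2000-10-20 gives 1999-12-20.

1999-12-20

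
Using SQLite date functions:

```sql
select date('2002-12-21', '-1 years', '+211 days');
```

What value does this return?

Adding -1 year to 2002-12-21 gives 2001-12-21.
Applying '+211 days' to 2001-12-21: counting 211 days forward gives 2002-07-20.

2002-07-20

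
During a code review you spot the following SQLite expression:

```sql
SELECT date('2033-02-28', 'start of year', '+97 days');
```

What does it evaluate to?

2033-04-08

`start of year` rewinds 2033-02-28 to 2033-01-01.
Applying '+97 days' to 2033-01-01: counting 97 days forward gives 2033-04-08.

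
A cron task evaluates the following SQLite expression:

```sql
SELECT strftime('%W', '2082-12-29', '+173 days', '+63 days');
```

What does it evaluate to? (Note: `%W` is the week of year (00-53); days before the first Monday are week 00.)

33

First apply '+173 days', '+63 days': 2082-12-29 → 2083-08-22.
2083-08-22 is a Sunday. SQLite's %W counts Mondays since the year started; the result is 33.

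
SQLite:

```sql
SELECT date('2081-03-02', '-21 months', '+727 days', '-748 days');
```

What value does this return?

2079-05-12

Adding -21 months to 2081-03-02 gives 2079-06-02.
Applying '+727 days' to 2079-06-02: counting 727 days forward gives 2081-05-29.
Applying '-748 days' to 2081-05-29: counting 748 days back gives 2079-05-12.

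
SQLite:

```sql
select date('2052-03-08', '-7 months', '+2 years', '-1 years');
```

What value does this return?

Adding -7 months to 2052-03-08 gives 2051-08-08.
Adding +2 years to 2051-08-08 gives 2053-08-08.
Adding -1 year to 2053-08-08 gives 2052-08-08.

2052-08-08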